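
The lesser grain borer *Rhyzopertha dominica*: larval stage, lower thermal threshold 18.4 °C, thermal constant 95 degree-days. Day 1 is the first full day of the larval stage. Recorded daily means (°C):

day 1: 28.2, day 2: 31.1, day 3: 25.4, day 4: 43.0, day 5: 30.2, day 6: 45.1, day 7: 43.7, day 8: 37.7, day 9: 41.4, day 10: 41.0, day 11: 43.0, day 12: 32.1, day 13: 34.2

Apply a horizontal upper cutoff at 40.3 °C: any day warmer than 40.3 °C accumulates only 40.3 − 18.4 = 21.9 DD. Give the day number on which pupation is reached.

Daily DD above 18.4 °C (capped at 21.9): 9.8, 12.7, 7.0, 21.9, 11.8, 21.9, 21.9, 19.3, 21.9, 21.9, 21.9, 13.7, 15.8.
Cumulative: 9.8, 22.5, 29.5, 51.4, 63.2, 85.1, 107.0, 126.3, 148.2, 170.1, 192.0, 205.7, 221.5.
The total first reaches 95 DD on day 7.

day 7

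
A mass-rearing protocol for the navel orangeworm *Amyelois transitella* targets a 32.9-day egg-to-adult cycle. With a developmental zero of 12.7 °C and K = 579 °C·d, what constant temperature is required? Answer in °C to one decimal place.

30.3 °C

Required daily accumulation = 579 / 32.9 = 17.599 DD/day.
T = T_base + 17.599 = 12.7 + 17.599 = 30.299 ≈ 30.3 °C.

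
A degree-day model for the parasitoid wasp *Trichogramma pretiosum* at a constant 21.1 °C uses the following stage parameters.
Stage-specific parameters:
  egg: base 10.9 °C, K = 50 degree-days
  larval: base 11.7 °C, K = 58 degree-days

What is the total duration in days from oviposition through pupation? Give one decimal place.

egg: 50 / (21.1 − 10.9) = 50 / 10.2 = 4.902 d.
larval: 58 / (21.1 − 11.7) = 58 / 9.4 = 6.170 d.
Sum = 11.072 ≈ 11.1 days.

11.1 days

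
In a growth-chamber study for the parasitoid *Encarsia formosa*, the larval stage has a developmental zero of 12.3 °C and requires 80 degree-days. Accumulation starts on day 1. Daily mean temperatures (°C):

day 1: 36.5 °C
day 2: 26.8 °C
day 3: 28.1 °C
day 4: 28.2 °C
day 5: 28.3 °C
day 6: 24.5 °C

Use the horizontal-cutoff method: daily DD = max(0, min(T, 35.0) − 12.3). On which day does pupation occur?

Daily DD above 12.3 °C (capped at 22.7): 22.7, 14.5, 15.8, 15.9, 16.0, 12.2.
Cumulative: 22.7, 37.2, 53.0, 68.9, 84.9, 97.1.
The total first reaches 80 DD on day 5.

day 5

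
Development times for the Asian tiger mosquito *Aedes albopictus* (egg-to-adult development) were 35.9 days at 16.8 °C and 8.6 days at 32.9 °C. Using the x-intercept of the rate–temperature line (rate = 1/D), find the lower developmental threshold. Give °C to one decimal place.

11.7 °C

Linear rate model ⇒ the product D·(T − T_b) is constant across temperatures.
35.9·(16.8 − T_b) = 8.6·(32.9 − T_b)
T_b = (35.9·16.8 − 8.6·32.9) / (35.9 − 8.6) = 320.18 / 27.3 = 11.728 °C ≈ 11.7 °C.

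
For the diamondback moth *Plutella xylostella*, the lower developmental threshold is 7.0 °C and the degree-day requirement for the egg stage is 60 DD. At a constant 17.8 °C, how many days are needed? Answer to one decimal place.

Daily accumulation = 17.8 − 7.0 = 10.8 DD/day.
Duration = 60 / 10.8 = 5.556 ≈ 5.6 days.

5.6 days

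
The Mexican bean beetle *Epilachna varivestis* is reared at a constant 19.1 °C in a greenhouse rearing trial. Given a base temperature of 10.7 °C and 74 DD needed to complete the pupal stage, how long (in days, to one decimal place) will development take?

Daily accumulation = 19.1 − 10.7 = 8.4 DD/day.
Duration = 74 / 8.4 = 8.810 ≈ 8.8 days.

8.8 days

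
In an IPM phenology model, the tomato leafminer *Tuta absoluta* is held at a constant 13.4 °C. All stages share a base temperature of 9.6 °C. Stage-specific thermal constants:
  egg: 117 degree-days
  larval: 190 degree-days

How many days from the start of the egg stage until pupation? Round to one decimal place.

Daily accumulation at 13.4 °C = 13.4 − 9.6 = 3.8 DD/day.
Total K = 117 + 190 = 307 DD.
Total duration = 307 / 3.8 = 80.789 ≈ 80.8 days.

80.8 days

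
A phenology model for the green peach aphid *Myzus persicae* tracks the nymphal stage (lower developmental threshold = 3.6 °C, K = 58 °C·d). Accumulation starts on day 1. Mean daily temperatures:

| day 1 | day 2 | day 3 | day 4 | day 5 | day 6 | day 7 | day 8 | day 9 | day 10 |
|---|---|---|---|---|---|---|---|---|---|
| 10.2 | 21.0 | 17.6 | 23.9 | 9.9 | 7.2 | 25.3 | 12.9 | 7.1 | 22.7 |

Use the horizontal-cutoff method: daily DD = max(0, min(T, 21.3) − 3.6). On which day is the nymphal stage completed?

Daily DD above 3.6 °C (capped at 17.7): 6.6, 17.4, 14.0, 17.7, 6.3, 3.6, 17.7, 9.3, 3.5, 17.7.
Cumulative: 6.6, 24.0, 38.0, 55.7, 62.0, 65.6, 83.3, 92.6, 96.1, 113.8.
The total first reaches 58 DD on day 5.

day 5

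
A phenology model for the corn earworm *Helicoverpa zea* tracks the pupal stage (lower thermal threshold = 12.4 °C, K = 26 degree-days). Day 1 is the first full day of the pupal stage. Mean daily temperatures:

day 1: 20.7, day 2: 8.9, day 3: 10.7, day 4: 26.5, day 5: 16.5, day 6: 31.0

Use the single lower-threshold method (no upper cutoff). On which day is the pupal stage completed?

Daily DD above 12.4 °C: 8.3, 0.0, 0.0, 14.1, 4.1, 18.6.
Cumulative: 8.3, 8.3, 8.3, 22.4, 26.5, 45.1.
The total first reaches 26 DD on day 5.

day 5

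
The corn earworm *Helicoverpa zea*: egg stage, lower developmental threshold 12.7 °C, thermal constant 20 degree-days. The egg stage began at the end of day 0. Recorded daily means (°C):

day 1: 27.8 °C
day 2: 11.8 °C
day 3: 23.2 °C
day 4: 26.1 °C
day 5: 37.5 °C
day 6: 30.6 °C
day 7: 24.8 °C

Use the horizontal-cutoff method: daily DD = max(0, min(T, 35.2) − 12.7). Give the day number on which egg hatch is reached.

Daily DD above 12.7 °C (capped at 22.5): 15.1, 0.0, 10.5, 13.4, 22.5, 17.9, 12.1.
Cumulative: 15.1, 15.1, 25.6, 39.0, 61.5, 79.4, 91.5.
The total first reaches 20 DD on day 3.

day 3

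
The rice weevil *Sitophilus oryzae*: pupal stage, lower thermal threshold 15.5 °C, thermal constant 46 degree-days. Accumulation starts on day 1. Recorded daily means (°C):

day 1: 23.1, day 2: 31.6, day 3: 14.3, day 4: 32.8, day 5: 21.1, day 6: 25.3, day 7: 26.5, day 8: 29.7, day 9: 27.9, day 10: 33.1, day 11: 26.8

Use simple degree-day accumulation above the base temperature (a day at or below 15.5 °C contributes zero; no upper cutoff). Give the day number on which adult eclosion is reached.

Daily DD above 15.5 °C: 7.6, 16.1, 0.0, 17.3, 5.6, 9.8, 11.0, 14.2, 12.4, 17.6, 11.3.
Cumulative: 7.6, 23.7, 23.7, 41.0, 46.6, 56.4, 67.4, 81.6, 94.0, 111.6, 122.9.
The total first reaches 46 DD on day 5.

day 5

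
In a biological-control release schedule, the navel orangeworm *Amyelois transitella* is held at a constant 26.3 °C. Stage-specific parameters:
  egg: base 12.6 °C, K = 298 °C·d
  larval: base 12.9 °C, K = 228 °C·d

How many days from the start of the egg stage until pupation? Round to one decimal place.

egg: 298 / (26.3 − 12.6) = 298 / 13.7 = 21.752 d.
larval: 228 / (26.3 − 12.9) = 228 / 13.4 = 17.015 d.
Sum = 38.767 ≈ 38.8 days.

38.8 days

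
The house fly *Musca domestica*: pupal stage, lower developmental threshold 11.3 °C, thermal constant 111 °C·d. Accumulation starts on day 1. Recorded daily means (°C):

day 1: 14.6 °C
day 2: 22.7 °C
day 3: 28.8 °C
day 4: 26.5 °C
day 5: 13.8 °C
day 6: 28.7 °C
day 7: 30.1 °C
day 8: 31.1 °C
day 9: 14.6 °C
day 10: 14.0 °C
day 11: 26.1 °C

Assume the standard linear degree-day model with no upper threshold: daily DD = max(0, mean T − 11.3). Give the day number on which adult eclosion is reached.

Daily DD above 11.3 °C: 3.3, 11.4, 17.5, 15.2, 2.5, 17.4, 18.8, 19.8, 3.3, 2.7, 14.8.
Cumulative: 3.3, 14.7, 32.2, 47.4, 49.9, 67.3, 86.1, 105.9, 109.2, 111.9, 126.7.
The total first reaches 111 DD on day 10.

day 10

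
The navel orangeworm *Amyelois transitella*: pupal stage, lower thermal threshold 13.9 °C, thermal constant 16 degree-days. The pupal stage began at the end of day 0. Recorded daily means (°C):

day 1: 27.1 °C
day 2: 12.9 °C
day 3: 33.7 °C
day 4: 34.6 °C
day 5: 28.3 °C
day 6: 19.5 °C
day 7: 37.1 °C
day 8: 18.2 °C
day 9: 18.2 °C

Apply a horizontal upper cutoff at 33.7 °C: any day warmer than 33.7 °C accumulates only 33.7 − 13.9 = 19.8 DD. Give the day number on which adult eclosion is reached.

day 3

Daily DD above 13.9 °C (capped at 19.8): 13.2, 0.0, 19.8, 19.8, 14.4, 5.6, 19.8, 4.3, 4.3.
Cumulative: 13.2, 13.2, 33.0, 52.8, 67.2, 72.8, 92.6, 96.9, 101.2.
The total first reaches 16 DD on day 3.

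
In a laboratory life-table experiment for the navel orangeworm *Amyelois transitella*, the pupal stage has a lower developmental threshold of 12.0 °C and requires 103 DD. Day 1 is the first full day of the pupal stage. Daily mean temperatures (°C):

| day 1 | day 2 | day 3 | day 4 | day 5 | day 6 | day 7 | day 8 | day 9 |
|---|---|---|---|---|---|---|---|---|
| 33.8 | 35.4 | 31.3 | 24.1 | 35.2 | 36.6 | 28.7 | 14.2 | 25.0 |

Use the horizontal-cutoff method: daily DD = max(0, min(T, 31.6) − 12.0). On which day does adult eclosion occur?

day 6

Daily DD above 12.0 °C (capped at 19.6): 19.6, 19.6, 19.3, 12.1, 19.6, 19.6, 16.7, 2.2, 13.0.
Cumulative: 19.6, 39.2, 58.5, 70.6, 90.2, 109.8, 126.5, 128.7, 141.7.
The total first reaches 103 DD on day 6.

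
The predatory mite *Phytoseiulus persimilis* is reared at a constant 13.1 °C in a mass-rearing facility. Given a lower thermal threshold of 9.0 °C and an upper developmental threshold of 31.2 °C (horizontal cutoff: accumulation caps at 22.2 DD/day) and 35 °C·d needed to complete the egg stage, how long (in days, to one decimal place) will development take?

8.5 days

Daily accumulation = 13.1 − 9.0 = 4.1 DD/day.
Duration = 35 / 4.1 = 8.537 ≈ 8.5 days.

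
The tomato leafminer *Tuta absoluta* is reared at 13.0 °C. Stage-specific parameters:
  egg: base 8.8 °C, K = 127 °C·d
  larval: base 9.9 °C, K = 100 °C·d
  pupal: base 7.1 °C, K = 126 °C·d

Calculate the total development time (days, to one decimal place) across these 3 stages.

83.9 days

egg: 127 / (13.0 − 8.8) = 127 / 4.2 = 30.238 d.
larval: 100 / (13.0 − 9.9) = 100 / 3.1 = 32.258 d.
pupal: 126 / (13.0 − 7.1) = 126 / 5.9 = 21.356 d.
Sum = 83.852 ≈ 83.9 days.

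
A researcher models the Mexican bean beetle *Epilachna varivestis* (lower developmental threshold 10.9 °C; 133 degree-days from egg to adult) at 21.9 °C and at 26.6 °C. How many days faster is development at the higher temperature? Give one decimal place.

At 21.9 °C: 133 / (21.9 − 10.9) = 133 / 11.0 = 12.091 d.
At 26.6 °C: 133 / (26.6 − 10.9) = 133 / 15.7 = 8.471 d.
Difference = |12.091 − 8.471| = 3.620 ≈ 3.6 days.

3.6 days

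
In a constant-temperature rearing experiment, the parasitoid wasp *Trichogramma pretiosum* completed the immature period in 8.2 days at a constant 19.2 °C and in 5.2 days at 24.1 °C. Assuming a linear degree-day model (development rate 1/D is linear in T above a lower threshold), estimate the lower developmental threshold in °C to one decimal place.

10.7 °C

Equal thermal constants: D₁(T₁ − T_b) = D₂(T₂ − T_b).
8.2·(19.2 − T_b) = 5.2·(24.1 − T_b)
T_b = (8.2·19.2 − 5.2·24.1) / (8.2 − 5.2) = 32.12 / 3.0 = 10.707 °C ≈ 10.7 °C.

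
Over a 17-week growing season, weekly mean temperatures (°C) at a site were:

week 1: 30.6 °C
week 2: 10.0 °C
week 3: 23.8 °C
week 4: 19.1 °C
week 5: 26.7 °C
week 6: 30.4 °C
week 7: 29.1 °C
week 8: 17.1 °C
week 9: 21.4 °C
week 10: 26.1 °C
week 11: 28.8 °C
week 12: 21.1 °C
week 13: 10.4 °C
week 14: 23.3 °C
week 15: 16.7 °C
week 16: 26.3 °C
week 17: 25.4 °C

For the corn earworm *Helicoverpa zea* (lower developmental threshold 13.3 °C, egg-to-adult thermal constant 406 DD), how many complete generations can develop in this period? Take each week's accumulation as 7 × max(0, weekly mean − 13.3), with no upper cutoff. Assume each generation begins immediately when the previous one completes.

Weekly DD (7 × max(0, T̄ − 13.3)): 121.1, 0.0, 73.5, 40.6, 93.8, 119.7, 110.6, 26.6, 56.7, 89.6, 108.5, 54.6, 0.0, 70.0, 23.8, 91.0, 84.7.
Season total = 1164.8 DD.
Complete generations = ⌊1164.8 / 406⌋ = 2.

2 generations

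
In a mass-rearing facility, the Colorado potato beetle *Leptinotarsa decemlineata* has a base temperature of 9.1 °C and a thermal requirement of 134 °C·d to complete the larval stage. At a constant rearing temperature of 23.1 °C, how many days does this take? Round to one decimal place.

Daily accumulation = 23.1 − 9.1 = 14.0 DD/day.
Duration = 134 / 14.0 = 9.571 ≈ 9.6 days.

9.6 days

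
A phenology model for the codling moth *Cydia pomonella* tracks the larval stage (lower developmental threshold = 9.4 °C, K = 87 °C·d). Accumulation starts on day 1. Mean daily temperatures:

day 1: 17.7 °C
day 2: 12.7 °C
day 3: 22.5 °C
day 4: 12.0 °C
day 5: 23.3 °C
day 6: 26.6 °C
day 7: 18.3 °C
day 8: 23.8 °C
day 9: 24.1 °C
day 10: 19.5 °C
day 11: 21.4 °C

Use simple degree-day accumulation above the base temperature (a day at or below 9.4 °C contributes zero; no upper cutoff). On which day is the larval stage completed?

day 9

Daily DD above 9.4 °C: 8.3, 3.3, 13.1, 2.6, 13.9, 17.2, 8.9, 14.4, 14.7, 10.1, 12.0.
Cumulative: 8.3, 11.6, 24.7, 27.3, 41.2, 58.4, 67.3, 81.7, 96.4, 106.5, 118.5.
The total first reaches 87 DD on day 9.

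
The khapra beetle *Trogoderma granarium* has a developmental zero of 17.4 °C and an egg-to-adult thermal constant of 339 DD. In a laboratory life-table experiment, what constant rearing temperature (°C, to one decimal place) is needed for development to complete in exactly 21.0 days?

Required daily accumulation = 339 / 21.0 = 16.143 DD/day.
T = T_base + 16.143 = 17.4 + 16.143 = 33.543 ≈ 33.5 °C.

33.5 °C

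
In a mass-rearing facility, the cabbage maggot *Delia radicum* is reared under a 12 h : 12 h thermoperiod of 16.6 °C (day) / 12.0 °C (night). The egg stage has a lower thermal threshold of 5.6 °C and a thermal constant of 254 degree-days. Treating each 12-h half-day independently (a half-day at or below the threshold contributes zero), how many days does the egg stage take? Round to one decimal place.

29.2 days

Day half: max(0, 16.6 − 5.6) × 0.5 = 11.0 × 0.5 = 5.50 DD.
Night half: max(0, 12.0 − 5.6) × 0.5 = 6.4 × 0.5 = 3.20 DD.
Per 24 h: 8.70 DD/day.
Duration = 254 / 8.70 = 29.195 ≈ 29.2 days.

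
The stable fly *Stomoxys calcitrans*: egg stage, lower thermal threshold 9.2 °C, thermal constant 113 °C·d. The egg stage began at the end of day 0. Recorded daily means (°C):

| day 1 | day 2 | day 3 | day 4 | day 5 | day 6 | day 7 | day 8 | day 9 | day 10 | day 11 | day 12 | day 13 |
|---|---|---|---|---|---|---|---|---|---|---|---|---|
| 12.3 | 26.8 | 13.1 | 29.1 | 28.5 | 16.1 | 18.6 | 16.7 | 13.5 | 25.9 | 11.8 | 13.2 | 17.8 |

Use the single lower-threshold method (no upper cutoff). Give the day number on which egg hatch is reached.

day 12

Daily DD above 9.2 °C: 3.1, 17.6, 3.9, 19.9, 19.3, 6.9, 9.4, 7.5, 4.3, 16.7, 2.6, 4.0, 8.6.
Cumulative: 3.1, 20.7, 24.6, 44.5, 63.8, 70.7, 80.1, 87.6, 91.9, 108.6, 111.2, 115.2, 123.8.
The total first reaches 113 DD on day 12.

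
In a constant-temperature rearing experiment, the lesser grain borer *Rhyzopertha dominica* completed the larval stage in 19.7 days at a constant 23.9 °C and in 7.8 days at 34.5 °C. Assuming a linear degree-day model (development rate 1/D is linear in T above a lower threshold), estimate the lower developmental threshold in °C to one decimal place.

Equal thermal constants: D₁(T₁ − T_b) = D₂(T₂ − T_b).
19.7·(23.9 − T_b) = 7.8·(34.5 − T_b)
T_b = (19.7·23.9 − 7.8·34.5) / (19.7 − 7.8) = 201.73 / 11.9 = 16.952 °C ≈ 17.0 °C.

17.0 °C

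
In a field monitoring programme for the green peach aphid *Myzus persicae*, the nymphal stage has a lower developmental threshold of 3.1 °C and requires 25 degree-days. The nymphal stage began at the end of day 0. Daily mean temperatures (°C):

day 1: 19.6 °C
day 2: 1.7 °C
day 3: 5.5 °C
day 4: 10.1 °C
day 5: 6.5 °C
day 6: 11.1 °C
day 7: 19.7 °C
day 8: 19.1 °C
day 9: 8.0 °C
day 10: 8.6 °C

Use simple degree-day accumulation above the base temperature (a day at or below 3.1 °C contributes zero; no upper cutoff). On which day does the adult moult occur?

day 4

Daily DD above 3.1 °C: 16.5, 0.0, 2.4, 7.0, 3.4, 8.0, 16.6, 16.0, 4.9, 5.5.
Cumulative: 16.5, 16.5, 18.9, 25.9, 29.3, 37.3, 53.9, 69.9, 74.8, 80.3.
The total first reaches 25 DD on day 4.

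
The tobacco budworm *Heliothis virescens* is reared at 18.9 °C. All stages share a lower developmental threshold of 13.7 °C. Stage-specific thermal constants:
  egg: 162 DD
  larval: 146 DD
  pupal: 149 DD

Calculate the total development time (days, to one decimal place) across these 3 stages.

87.9 days

Daily accumulation at 18.9 °C = 18.9 − 13.7 = 5.2 DD/day.
Total K = 162 + 146 + 149 = 457 DD.
Total duration = 457 / 5.2 = 87.885 ≈ 87.9 days.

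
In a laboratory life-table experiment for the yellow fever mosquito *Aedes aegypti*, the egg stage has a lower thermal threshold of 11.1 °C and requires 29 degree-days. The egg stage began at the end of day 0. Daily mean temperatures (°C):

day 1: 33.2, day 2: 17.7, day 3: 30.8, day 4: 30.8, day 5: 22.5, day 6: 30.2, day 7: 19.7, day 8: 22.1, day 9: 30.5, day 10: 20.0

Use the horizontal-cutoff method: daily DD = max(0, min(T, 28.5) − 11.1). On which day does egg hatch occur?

day 3

Daily DD above 11.1 °C (capped at 17.4): 17.4, 6.6, 17.4, 17.4, 11.4, 17.4, 8.6, 11.0, 17.4, 8.9.
Cumulative: 17.4, 24.0, 41.4, 58.8, 70.2, 87.6, 96.2, 107.2, 124.6, 133.5.
The total first reaches 29 DD on day 3.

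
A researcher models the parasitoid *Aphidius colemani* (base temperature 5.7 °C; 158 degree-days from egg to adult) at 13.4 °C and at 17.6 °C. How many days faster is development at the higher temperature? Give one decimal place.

At 13.4 °C: 158 / (13.4 − 5.7) = 158 / 7.7 = 20.519 d.
At 17.6 °C: 158 / (17.6 − 5.7) = 158 / 11.9 = 13.277 d.
Difference = |20.519 − 13.277| = 7.242 ≈ 7.2 days.

7.2 days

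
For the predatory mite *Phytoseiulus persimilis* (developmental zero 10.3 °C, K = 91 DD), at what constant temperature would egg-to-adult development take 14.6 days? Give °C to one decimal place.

Required daily accumulation = 91 / 14.6 = 6.233 DD/day.
T = T_base + 6.233 = 10.3 + 6.233 = 16.533 ≈ 16.5 °C.

16.5 °C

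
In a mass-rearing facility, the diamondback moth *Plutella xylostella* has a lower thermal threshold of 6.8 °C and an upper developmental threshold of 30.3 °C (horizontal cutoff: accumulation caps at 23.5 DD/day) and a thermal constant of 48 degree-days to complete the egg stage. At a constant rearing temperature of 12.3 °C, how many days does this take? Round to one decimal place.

8.7 days

Daily accumulation = 12.3 − 6.8 = 5.5 DD/day.
Duration = 48 / 5.5 = 8.727 ≈ 8.7 days.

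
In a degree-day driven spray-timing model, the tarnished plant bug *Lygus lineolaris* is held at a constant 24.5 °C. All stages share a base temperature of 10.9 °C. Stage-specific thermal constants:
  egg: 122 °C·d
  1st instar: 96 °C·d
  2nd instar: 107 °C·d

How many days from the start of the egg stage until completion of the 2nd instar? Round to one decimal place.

Daily accumulation at 24.5 °C = 24.5 − 10.9 = 13.6 DD/day.
Total K = 122 + 96 + 107 = 325 DD.
Total duration = 325 / 13.6 = 23.897 ≈ 23.9 days.

23.9 days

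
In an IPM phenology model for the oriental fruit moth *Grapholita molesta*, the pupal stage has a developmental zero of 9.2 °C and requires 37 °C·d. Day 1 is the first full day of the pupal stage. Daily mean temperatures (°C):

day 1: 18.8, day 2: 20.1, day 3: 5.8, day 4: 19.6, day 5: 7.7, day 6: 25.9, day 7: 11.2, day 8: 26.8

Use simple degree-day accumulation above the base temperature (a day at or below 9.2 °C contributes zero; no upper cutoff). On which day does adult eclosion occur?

day 6

Daily DD above 9.2 °C: 9.6, 10.9, 0.0, 10.4, 0.0, 16.7, 2.0, 17.6.
Cumulative: 9.6, 20.5, 20.5, 30.9, 30.9, 47.6, 49.6, 67.2.
The total first reaches 37 DD on day 6.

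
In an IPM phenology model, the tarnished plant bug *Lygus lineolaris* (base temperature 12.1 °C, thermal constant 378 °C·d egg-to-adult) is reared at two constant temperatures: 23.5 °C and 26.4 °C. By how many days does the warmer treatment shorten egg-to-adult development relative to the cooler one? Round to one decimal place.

At 23.5 °C: 378 / (23.5 − 12.1) = 378 / 11.4 = 33.158 d.
At 26.4 °C: 378 / (26.4 − 12.1) = 378 / 14.3 = 26.434 d.
Difference = |33.158 − 26.434| = 6.724 ≈ 6.7 days.

6.7 days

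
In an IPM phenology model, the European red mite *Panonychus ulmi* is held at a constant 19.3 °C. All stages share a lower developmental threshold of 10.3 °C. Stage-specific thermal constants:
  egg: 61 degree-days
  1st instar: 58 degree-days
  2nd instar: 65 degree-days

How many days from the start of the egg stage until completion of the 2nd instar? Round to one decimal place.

Daily accumulation at 19.3 °C = 19.3 − 10.3 = 9.0 DD/day.
Total K = 61 + 58 + 65 = 184 DD.
Total duration = 184 / 9.0 = 20.444 ≈ 20.4 days.

20.4 days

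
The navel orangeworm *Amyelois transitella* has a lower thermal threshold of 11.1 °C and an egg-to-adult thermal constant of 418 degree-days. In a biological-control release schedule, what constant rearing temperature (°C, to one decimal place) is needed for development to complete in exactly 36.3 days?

Required daily accumulation = 418 / 36.3 = 11.515 DD/day.
T = T_base + 11.515 = 11.1 + 11.515 = 22.615 ≈ 22.6 °C.

22.6 °C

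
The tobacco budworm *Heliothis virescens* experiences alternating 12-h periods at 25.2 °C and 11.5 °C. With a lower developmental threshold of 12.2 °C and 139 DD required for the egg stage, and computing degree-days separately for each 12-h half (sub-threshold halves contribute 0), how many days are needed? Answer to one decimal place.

21.4 days

Day half: max(0, 25.2 − 12.2) × 0.5 = 13.0 × 0.5 = 6.50 DD.
Night half: max(0, 11.5 − 12.2) × 0.5 = 0.0 × 0.5 = 0.00 DD.
Per 24 h: 6.50 DD/day.
Duration = 139 / 6.50 = 21.385 ≈ 21.4 days.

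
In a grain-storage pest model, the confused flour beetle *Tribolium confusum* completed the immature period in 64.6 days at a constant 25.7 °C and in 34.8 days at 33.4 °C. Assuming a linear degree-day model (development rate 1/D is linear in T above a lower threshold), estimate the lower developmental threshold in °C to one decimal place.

16.7 °C

Under the model K = D·(T − T_b), so D₁·(T₁ − T_b) = D₂·(T₂ − T_b).
64.6·(25.7 − T_b) = 34.8·(33.4 − T_b)
T_b = (64.6·25.7 − 34.8·33.4) / (64.6 − 34.8) = 497.90 / 29.8 = 16.708 °C ≈ 16.7 °C.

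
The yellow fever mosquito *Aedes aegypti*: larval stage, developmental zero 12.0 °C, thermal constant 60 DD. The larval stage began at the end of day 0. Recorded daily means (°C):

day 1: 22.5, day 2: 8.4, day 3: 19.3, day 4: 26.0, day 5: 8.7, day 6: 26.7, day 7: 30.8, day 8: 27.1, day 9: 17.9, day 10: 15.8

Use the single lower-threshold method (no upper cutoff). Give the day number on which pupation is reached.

Daily DD above 12.0 °C: 10.5, 0.0, 7.3, 14.0, 0.0, 14.7, 18.8, 15.1, 5.9, 3.8.
Cumulative: 10.5, 10.5, 17.8, 31.8, 31.8, 46.5, 65.3, 80.4, 86.3, 90.1.
The total first reaches 60 DD on day 7.

day 7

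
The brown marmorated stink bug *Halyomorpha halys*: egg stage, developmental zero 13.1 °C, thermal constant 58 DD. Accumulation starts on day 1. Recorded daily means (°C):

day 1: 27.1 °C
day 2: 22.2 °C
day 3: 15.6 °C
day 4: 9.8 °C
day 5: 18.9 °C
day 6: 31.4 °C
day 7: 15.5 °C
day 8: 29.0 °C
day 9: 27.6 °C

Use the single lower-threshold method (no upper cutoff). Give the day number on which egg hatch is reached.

Daily DD above 13.1 °C: 14.0, 9.1, 2.5, 0.0, 5.8, 18.3, 2.4, 15.9, 14.5.
Cumulative: 14.0, 23.1, 25.6, 25.6, 31.4, 49.7, 52.1, 68.0, 82.5.
The total first reaches 58 DD on day 8.

day 8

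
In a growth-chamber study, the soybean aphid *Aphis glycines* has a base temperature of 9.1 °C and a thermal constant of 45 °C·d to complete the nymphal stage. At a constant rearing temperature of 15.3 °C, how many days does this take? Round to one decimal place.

Daily accumulation = 15.3 − 9.1 = 6.2 DD/day.
Duration = 45 / 6.2 = 7.258 ≈ 7.3 days.

7.3 days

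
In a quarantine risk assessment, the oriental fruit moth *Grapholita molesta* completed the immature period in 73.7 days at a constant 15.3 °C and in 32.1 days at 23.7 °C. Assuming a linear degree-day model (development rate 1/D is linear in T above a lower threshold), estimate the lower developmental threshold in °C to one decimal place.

8.8 °C

Linear rate model ⇒ the product D·(T − T_b) is constant across temperatures.
73.7·(15.3 − T_b) = 32.1·(23.7 − T_b)
T_b = (73.7·15.3 − 32.1·23.7) / (73.7 − 32.1) = 366.84 / 41.6 = 8.818 °C ≈ 8.8 °C.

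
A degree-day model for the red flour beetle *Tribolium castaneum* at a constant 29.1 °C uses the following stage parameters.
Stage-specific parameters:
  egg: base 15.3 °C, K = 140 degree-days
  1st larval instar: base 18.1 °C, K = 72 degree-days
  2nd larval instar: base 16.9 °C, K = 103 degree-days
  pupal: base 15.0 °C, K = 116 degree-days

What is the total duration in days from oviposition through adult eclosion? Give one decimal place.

33.4 days

egg: 140 / (29.1 − 15.3) = 140 / 13.8 = 10.145 d.
1st larval instar: 72 / (29.1 − 18.1) = 72 / 11.0 = 6.545 d.
2nd larval instar: 103 / (29.1 − 16.9) = 103 / 12.2 = 8.443 d.
pupal: 116 / (29.1 − 15.0) = 116 / 14.1 = 8.227 d.
Sum = 33.360 ≈ 33.4 days.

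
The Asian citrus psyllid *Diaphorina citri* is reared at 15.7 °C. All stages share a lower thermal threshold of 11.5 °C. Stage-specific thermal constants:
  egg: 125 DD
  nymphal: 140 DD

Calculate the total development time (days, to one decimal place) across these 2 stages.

63.1 days

Daily accumulation at 15.7 °C = 15.7 − 11.5 = 4.2 DD/day.
Total K = 125 + 140 = 265 DD.
Total duration = 265 / 4.2 = 63.095 ≈ 63.1 days.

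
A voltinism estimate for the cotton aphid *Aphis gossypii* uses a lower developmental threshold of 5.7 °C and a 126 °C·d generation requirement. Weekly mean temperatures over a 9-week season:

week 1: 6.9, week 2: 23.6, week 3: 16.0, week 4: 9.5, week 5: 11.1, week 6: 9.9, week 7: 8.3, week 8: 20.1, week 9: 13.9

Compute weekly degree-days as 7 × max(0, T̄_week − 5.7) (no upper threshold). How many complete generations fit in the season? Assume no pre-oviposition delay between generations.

Weekly DD (7 × max(0, T̄ − 5.7)): 8.4, 125.3, 72.1, 26.6, 37.8, 29.4, 18.2, 100.8, 57.4.
Season total = 476.0 DD.
Complete generations = ⌊476.0 / 126⌋ = 3.

3 generations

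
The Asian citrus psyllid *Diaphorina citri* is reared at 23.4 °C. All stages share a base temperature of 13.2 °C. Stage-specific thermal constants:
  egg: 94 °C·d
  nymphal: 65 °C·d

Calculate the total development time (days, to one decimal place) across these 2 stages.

15.6 days

Daily accumulation at 23.4 °C = 23.4 − 13.2 = 10.2 DD/day.
Total K = 94 + 65 = 159 DD.
Total duration = 159 / 10.2 = 15.588 ≈ 15.6 days.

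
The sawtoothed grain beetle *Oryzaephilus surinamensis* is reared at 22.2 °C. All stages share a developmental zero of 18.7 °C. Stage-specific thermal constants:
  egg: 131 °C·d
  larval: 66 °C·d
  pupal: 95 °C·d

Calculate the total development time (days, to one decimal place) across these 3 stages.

83.4 days

Daily accumulation at 22.2 °C = 22.2 − 18.7 = 3.5 DD/day.
Total K = 131 + 66 + 95 = 292 DD.
Total duration = 292 / 3.5 = 83.429 ≈ 83.4 days.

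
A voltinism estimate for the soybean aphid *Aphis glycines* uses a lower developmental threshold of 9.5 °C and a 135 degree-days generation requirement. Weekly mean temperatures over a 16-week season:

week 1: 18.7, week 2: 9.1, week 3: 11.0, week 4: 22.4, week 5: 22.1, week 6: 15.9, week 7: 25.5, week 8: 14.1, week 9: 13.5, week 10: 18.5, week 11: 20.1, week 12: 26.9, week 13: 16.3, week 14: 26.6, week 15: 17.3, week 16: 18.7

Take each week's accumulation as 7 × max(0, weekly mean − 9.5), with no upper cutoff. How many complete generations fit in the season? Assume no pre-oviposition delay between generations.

Weekly DD (7 × max(0, T̄ − 9.5)): 64.4, 0.0, 10.5, 90.3, 88.2, 44.8, 112.0, 32.2, 28.0, 63.0, 74.2, 121.8, 47.6, 119.7, 54.6, 64.4.
Season total = 1015.7 DD.
Complete generations = ⌊1015.7 / 135⌋ = 7.

7 generations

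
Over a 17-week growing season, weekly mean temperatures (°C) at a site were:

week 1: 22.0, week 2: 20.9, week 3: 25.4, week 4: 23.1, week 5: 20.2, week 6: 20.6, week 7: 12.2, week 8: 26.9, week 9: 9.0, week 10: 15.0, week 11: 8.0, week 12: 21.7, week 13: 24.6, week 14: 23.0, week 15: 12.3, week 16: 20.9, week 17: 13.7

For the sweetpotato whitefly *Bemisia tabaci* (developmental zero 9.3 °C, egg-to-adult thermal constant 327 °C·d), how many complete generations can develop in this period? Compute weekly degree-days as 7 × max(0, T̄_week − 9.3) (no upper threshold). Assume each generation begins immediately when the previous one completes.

Weekly DD (7 × max(0, T̄ − 9.3)): 88.9, 81.2, 112.7, 96.6, 76.3, 79.1, 20.3, 123.2, 0.0, 39.9, 0.0, 86.8, 107.1, 95.9, 21.0, 81.2, 30.8.
Season total = 1141.0 DD.
Complete generations = ⌊1141.0 / 327⌋ = 3.

3 generations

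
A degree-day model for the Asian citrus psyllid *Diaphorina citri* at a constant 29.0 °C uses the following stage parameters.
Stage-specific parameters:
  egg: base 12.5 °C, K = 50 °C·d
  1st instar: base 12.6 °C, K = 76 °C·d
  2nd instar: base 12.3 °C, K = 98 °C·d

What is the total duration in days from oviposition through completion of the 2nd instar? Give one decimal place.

egg: 50 / (29.0 − 12.5) = 50 / 16.5 = 3.030 d.
1st instar: 76 / (29.0 − 12.6) = 76 / 16.4 = 4.634 d.
2nd instar: 98 / (29.0 − 12.3) = 98 / 16.7 = 5.868 d.
Sum = 13.533 ≈ 13.5 days.

13.5 days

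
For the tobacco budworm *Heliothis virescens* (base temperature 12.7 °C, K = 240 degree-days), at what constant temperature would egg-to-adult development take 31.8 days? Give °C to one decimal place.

Required daily accumulation = 240 / 31.8 = 7.547 DD/day.
T = T_base + 7.547 = 12.7 + 7.547 = 20.247 ≈ 20.2 °C.

20.2 °C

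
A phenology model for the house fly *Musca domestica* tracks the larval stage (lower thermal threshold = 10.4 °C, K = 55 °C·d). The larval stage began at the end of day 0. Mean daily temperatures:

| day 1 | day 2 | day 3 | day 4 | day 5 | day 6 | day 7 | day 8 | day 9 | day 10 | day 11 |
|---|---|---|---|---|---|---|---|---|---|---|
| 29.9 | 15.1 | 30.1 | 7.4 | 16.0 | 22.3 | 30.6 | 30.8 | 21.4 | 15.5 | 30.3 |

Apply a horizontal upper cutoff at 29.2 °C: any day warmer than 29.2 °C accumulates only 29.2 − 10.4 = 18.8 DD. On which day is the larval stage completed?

day 6

Daily DD above 10.4 °C (capped at 18.8): 18.8, 4.7, 18.8, 0.0, 5.6, 11.9, 18.8, 18.8, 11.0, 5.1, 18.8.
Cumulative: 18.8, 23.5, 42.3, 42.3, 47.9, 59.8, 78.6, 97.4, 108.4, 113.5, 132.3.
The total first reaches 55 DD on day 6.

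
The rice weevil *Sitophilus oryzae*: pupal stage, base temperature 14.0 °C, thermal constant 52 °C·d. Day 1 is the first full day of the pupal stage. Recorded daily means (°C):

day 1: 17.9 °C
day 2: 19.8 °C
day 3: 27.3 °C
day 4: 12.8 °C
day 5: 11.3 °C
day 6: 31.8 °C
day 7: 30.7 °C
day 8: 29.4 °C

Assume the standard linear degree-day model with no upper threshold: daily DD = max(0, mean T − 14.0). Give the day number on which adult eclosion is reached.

day 7

Daily DD above 14.0 °C: 3.9, 5.8, 13.3, 0.0, 0.0, 17.8, 16.7, 15.4.
Cumulative: 3.9, 9.7, 23.0, 23.0, 23.0, 40.8, 57.5, 72.9.
The total first reaches 52 DD on day 7.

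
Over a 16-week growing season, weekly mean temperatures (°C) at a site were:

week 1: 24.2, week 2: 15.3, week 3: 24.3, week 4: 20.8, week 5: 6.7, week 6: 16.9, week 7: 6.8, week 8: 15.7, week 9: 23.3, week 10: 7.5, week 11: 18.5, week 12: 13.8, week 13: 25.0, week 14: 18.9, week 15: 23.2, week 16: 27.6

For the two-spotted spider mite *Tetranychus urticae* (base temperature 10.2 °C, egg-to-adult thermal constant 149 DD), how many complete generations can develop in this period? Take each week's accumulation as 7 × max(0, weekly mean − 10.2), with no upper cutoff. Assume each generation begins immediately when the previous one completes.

6 generations

Weekly DD (7 × max(0, T̄ − 10.2)): 98.0, 35.7, 98.7, 74.2, 0.0, 46.9, 0.0, 38.5, 91.7, 0.0, 58.1, 25.2, 103.6, 60.9, 91.0, 121.8.
Season total = 944.3 DD.
Complete generations = ⌊944.3 / 149⌋ = 6.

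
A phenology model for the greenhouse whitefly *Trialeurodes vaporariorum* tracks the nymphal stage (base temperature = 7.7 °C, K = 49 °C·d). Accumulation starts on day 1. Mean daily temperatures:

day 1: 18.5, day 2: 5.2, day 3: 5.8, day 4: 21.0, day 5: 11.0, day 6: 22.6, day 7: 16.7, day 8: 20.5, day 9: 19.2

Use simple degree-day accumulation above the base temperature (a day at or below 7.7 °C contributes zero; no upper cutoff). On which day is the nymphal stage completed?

day 7

Daily DD above 7.7 °C: 10.8, 0.0, 0.0, 13.3, 3.3, 14.9, 9.0, 12.8, 11.5.
Cumulative: 10.8, 10.8, 10.8, 24.1, 27.4, 42.3, 51.3, 64.1, 75.6.
The total first reaches 49 DD on day 7.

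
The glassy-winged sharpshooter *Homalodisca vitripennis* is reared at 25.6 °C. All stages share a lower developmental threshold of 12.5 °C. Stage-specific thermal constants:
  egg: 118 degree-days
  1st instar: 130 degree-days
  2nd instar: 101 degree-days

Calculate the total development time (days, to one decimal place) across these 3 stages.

26.6 days

Daily accumulation at 25.6 °C = 25.6 − 12.5 = 13.1 DD/day.
Total K = 118 + 130 + 101 = 349 DD.
Total duration = 349 / 13.1 = 26.641 ≈ 26.6 days.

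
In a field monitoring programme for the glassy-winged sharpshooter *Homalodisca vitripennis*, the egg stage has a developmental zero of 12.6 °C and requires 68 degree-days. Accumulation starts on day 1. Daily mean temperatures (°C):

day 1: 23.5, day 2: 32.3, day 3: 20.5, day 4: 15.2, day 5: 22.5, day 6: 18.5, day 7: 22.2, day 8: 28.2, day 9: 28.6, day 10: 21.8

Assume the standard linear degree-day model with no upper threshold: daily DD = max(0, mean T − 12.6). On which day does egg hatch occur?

Daily DD above 12.6 °C: 10.9, 19.7, 7.9, 2.6, 9.9, 5.9, 9.6, 15.6, 16.0, 9.2.
Cumulative: 10.9, 30.6, 38.5, 41.1, 51.0, 56.9, 66.5, 82.1, 98.1, 107.3.
The total first reaches 68 DD on day 8.

day 8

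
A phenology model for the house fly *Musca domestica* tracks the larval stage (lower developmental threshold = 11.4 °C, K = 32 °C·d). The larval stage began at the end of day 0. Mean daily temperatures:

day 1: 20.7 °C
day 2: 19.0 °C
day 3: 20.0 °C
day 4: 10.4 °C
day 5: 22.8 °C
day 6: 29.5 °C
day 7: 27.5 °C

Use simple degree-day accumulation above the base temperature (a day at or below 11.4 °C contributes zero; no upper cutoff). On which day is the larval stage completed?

Daily DD above 11.4 °C: 9.3, 7.6, 8.6, 0.0, 11.4, 18.1, 16.1.
Cumulative: 9.3, 16.9, 25.5, 25.5, 36.9, 55.0, 71.1.
The total first reaches 32 DD on day 5.

day 5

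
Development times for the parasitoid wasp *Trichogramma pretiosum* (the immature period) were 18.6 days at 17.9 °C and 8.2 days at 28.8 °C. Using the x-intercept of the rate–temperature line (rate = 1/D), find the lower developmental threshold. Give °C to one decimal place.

Equal thermal constants: D₁(T₁ − T_b) = D₂(T₂ − T_b).
18.6·(17.9 − T_b) = 8.2·(28.8 − T_b)
T_b = (18.6·17.9 − 8.2·28.8) / (18.6 − 8.2) = 96.78 / 10.4 = 9.306 °C ≈ 9.3 °C.

9.3 °C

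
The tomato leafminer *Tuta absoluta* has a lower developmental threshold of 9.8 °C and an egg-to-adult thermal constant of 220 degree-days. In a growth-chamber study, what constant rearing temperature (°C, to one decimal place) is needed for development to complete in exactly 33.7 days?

Required daily accumulation = 220 / 33.7 = 6.528 DD/day.
T = T_base + 6.528 = 9.8 + 6.528 = 16.328 ≈ 16.3 °C.

16.3 °C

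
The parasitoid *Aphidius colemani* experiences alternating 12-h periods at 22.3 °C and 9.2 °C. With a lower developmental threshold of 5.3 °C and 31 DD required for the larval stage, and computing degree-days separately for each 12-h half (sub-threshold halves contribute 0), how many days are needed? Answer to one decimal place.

3.0 days

Day half: max(0, 22.3 − 5.3) × 0.5 = 17.0 × 0.5 = 8.50 DD.
Night half: max(0, 9.2 − 5.3) × 0.5 = 3.9 × 0.5 = 1.95 DD.
Per 24 h: 10.45 DD/day.
Duration = 31 / 10.45 = 2.967 ≈ 3.0 days.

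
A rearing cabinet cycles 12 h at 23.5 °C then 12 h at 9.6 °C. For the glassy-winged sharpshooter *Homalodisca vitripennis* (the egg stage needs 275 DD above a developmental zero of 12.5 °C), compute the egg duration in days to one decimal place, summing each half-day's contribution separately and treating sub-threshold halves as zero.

Day half: max(0, 23.5 − 12.5) × 0.5 = 11.0 × 0.5 = 5.50 DD.
Night half: max(0, 9.6 − 12.5) × 0.5 = 0.0 × 0.5 = 0.00 DD.
Per 24 h: 5.50 DD/day.
Duration = 275 / 5.50 = 50.000 ≈ 50.0 days.

50.0 days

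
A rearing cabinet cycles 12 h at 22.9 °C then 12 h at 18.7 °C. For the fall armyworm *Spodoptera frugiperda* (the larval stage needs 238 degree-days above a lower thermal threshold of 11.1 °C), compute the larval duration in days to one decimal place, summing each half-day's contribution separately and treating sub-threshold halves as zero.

Day half: max(0, 22.9 − 11.1) × 0.5 = 11.8 × 0.5 = 5.90 DD.
Night half: max(0, 18.7 − 11.1) × 0.5 = 7.6 × 0.5 = 3.80 DD.
Per 24 h: 9.70 DD/day.
Duration = 238 / 9.70 = 24.536 ≈ 24.5 days.

24.5 days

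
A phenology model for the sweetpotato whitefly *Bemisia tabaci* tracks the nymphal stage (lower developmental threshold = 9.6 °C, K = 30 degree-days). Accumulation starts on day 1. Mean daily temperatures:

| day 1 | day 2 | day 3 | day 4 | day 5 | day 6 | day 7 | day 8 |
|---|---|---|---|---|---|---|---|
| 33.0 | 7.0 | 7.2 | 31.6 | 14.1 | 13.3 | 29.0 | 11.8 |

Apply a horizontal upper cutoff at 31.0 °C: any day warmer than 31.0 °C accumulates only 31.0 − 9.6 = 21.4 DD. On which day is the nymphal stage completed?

Daily DD above 9.6 °C (capped at 21.4): 21.4, 0.0, 0.0, 21.4, 4.5, 3.7, 19.4, 2.2.
Cumulative: 21.4, 21.4, 21.4, 42.8, 47.3, 51.0, 70.4, 72.6.
The total first reaches 30 DD on day 4.

day 4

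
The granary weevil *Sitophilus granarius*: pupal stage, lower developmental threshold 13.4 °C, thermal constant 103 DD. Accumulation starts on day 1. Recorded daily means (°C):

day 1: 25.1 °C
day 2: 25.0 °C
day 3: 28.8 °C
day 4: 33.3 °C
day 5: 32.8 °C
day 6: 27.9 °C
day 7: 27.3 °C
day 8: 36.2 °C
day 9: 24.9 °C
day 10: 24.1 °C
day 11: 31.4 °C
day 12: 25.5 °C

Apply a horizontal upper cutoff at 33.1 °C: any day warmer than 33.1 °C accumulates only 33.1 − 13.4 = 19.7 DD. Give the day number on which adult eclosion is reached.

Daily DD above 13.4 °C (capped at 19.7): 11.7, 11.6, 15.4, 19.7, 19.4, 14.5, 13.9, 19.7, 11.5, 10.7, 18.0, 12.1.
Cumulative: 11.7, 23.3, 38.7, 58.4, 77.8, 92.3, 106.2, 125.9, 137.4, 148.1, 166.1, 178.2.
The total first reaches 103 DD on day 7.

day 7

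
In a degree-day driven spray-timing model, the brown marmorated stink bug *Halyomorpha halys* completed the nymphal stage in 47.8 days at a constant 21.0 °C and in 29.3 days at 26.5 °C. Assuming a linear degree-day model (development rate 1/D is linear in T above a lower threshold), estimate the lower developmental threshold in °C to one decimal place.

Equal thermal constants: D₁(T₁ − T_b) = D₂(T₂ − T_b).
47.8·(21.0 − T_b) = 29.3·(26.5 − T_b)
T_b = (47.8·21.0 − 29.3·26.5) / (47.8 − 29.3) = 227.35 / 18.5 = 12.289 °C ≈ 12.3 °C.

12.3 °C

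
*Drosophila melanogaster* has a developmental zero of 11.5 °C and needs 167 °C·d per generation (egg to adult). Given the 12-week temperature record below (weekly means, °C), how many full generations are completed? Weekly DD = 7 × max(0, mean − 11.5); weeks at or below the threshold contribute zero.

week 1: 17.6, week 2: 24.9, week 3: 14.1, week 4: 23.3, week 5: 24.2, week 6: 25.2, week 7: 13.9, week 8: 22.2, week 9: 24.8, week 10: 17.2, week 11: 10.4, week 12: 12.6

Weekly DD (7 × max(0, T̄ − 11.5)): 42.7, 93.8, 18.2, 82.6, 88.9, 95.9, 16.8, 74.9, 93.1, 39.9, 0.0, 7.7.
Season total = 654.5 DD.
Complete generations = ⌊654.5 / 167⌋ = 3.

3 generations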